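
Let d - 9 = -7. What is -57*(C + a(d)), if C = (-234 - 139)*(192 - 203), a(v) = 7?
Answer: -234270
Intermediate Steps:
d = 2 (d = 9 - 7 = 2)
C = 4103 (C = -373*(-11) = 4103)
-57*(C + a(d)) = -57*(4103 + 7) = -57*4110 = -234270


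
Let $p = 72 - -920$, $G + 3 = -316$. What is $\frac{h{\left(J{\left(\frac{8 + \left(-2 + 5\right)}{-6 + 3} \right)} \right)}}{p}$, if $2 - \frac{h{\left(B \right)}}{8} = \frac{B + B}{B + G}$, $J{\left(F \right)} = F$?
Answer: $\frac{87}{5456} \approx 0.015946$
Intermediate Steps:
$G = -319$ ($G = -3 - 316 = -319$)
$h{\left(B \right)} = 16 - \frac{16 B}{-319 + B}$ ($h{\left(B \right)} = 16 - 8 \frac{B + B}{B - 319} = 16 - 8 \frac{2 B}{-319 + B} = 16 - \frac{16 B}{-319 + B}$)
$p = 992$ ($p = 72 + 920 = 992$)
$\frac{h{\left(J{\left(\frac{8 + \left(-2 + 5\right)}{-6 + 3} \right)} \right)}}{p} = \frac{\left(-5104\right) \frac{1}{-319 + \frac{8 + \left(-2 + 5\right)}{-6 + 3}}}{992} = - \frac{5104}{-319 + \frac{8 + 3}{-3}} \cdot \frac{1}{992} = - \frac{5104}{-319 + 11 \left(- \frac{1}{3}\right)} \frac{1}{992} = - \frac{5104}{-319 - \frac{11}{3}} \cdot \frac{1}{992} = - \frac{5104}{- \frac{968}{3}} \cdot \frac{1}{992} = \left(-5104\right) \left(- \frac{3}{968}\right) \frac{1}{992} = \frac{174}{11} \cdot \frac{1}{992} = \frac{87}{5456}$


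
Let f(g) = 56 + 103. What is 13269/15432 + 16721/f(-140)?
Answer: 86716081/817896 ≈ 106.02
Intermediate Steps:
f(g) = 159
13269/15432 + 16721/f(-140) = 13269/15432 + 16721/159 = 13269*(1/15432) + 16721*(1/159) = 4423/5144 + 16721/159 = 86716081/817896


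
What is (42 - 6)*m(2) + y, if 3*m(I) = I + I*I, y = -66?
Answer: 6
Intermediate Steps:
m(I) = I/3 + I²/3 (m(I) = (I + I*I)/3 = (I + I²)/3 = I/3 + I²/3)
(42 - 6)*m(2) + y = (42 - 6)*((⅓)*2*(1 + 2)) - 66 = 36*((⅓)*2*3) - 66 = 36*2 - 66 = 72 - 66 = 6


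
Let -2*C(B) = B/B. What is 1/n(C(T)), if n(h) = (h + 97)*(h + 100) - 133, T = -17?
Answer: 4/37875 ≈ 0.00010561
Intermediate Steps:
C(B) = -½ (C(B) = -B/(2*B) = -½*1 = -½)
n(h) = -133 + (97 + h)*(100 + h) (n(h) = (97 + h)*(100 + h) - 133 = -133 + (97 + h)*(100 + h))
1/n(C(T)) = 1/(9567 + (-½)² + 197*(-½)) = 1/(9567 + ¼ - 197/2) = 1/(37875/4) = 4/37875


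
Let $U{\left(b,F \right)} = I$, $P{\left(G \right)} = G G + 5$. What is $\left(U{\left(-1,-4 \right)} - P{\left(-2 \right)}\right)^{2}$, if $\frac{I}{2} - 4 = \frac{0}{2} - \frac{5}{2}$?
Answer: $36$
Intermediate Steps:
$P{\left(G \right)} = 5 + G^{2}$ ($P{\left(G \right)} = G^{2} + 5 = 5 + G^{2}$)
$I = 3$ ($I = 8 + 2 \left(\frac{0}{2} - \frac{5}{2}\right) = 8 + 2 \left(0 \cdot \frac{1}{2} - \frac{5}{2}\right) = 8 + 2 \left(0 - \frac{5}{2}\right) = 8 + 2 \left(- \frac{5}{2}\right) = 8 - 5 = 3$)
$U{\left(b,F \right)} = 3$
$\left(U{\left(-1,-4 \right)} - P{\left(-2 \right)}\right)^{2} = \left(3 - \left(5 + \left(-2\right)^{2}\right)\right)^{2} = \left(3 - \left(5 + 4\right)\right)^{2} = \left(3 - 9\right)^{2} = \left(-6\right)^{2} = 36$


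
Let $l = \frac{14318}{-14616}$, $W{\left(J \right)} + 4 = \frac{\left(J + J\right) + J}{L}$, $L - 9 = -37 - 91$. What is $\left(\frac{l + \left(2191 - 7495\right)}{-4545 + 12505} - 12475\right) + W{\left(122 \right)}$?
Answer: $- \frac{12344415327527}{988918560} \approx -12483.0$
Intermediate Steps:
$L = -119$ ($L = 9 - 128 = -119$)
$W{\left(J \right)} = -4 - \frac{3 J}{119}$ ($W{\left(J \right)} = -4 + \frac{\left(J + J\right) + J}{-119} = -4 + \left(2 J + J\right) \left(- \frac{1}{119}\right) = -4 + 3 J \left(- \frac{1}{119}\right) = -4 - \frac{3 J}{119}$)
$l = - \frac{7159}{7308}$ ($l = 14318 \left(- \frac{1}{14616}\right) = - \frac{7159}{7308} \approx -0.97961$)
$\left(\frac{l + \left(2191 - 7495\right)}{-4545 + 12505} - 12475\right) + W{\left(122 \right)} = \left(\frac{- \frac{7159}{7308} + \left(2191 - 7495\right)}{-4545 + 12505} - 12475\right) - \frac{842}{119} = \left(\frac{- \frac{7159}{7308} - 5304}{7960} - 12475\right) - \frac{842}{119} = \left(\left(- \frac{38768791}{7308}\right) \frac{1}{7960} - 12475\right) - \frac{842}{119} = \left(- \frac{38768791}{58171680} - 12475\right) - \frac{842}{119} = - \frac{725730476791}{58171680} - \frac{842}{119} = - \frac{12344415327527}{988918560}$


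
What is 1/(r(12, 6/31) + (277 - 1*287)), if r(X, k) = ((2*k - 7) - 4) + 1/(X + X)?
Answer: -744/15305 ≈ -0.048612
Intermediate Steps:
r(X, k) = -11 + 1/(2*X) + 2*k (r(X, k) = ((-7 + 2*k) - 4) + 1/(2*X) = (-11 + 2*k) + 1/(2*X) = -11 + 1/(2*X) + 2*k)
1/(r(12, 6/31) + (277 - 1*287)) = 1/((-11 + (½)/12 + 2*(6/31)) + (277 - 1*287)) = 1/((-11 + (½)*(1/12) + 2*(6*(1/31))) + (277 - 287)) = 1/((-11 + 1/24 + 2*(6/31)) - 10) = 1/((-11 + 1/24 + 12/31) - 10) = 1/(-7865/744 - 10) = 1/(-15305/744) = -744/15305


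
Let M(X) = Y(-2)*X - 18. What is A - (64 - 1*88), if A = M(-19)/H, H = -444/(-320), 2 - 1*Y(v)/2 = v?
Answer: -10936/111 ≈ -98.522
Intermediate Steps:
Y(v) = 4 - 2*v
M(X) = -18 + 8*X (M(X) = (4 - 2*(-2))*X - 18 = (4 + 4)*X - 18 = 8*X - 18 = -18 + 8*X)
H = 111/80 (H = -444*(-1/320) = 111/80 ≈ 1.3875)
A = -13600/111 (A = (-18 + 8*(-19))/(111/80) = (-18 - 152)*(80/111) = -170*80/111 = -13600/111 ≈ -122.52)
A - (64 - 1*88) = -13600/111 - (64 - 1*88) = -13600/111 - (64 - 88) = -13600/111 - 1*(-24) = -13600/111 + 24 = -10936/111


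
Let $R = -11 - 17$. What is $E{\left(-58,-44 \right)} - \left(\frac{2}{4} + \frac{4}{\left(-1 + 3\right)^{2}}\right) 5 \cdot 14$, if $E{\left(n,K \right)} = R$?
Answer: $-133$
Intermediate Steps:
$R = -28$ ($R = -11 - 17 = -28$)
$E{\left(n,K \right)} = -28$
$E{\left(-58,-44 \right)} - \left(\frac{2}{4} + \frac{4}{\left(-1 + 3\right)^{2}}\right) 5 \cdot 14 = -28 - \left(\frac{2}{4} + \frac{4}{\left(-1 + 3\right)^{2}}\right) 5 \cdot 14 = -28 - \left(2 \cdot \frac{1}{4} + \frac{4}{2^{2}}\right) 5 \cdot 14 = -28 - \left(\frac{1}{2} + \frac{4}{4}\right) 5 \cdot 14 = -28 - \left(\frac{1}{2} + 4 \cdot \frac{1}{4}\right) 5 \cdot 14 = -28 - \left(\frac{1}{2} + 1\right) 5 \cdot 14 = -28 - \frac{3}{2} \cdot 5 \cdot 14 = -28 - \frac{15}{2} \cdot 14 = -28 - 105 = -133$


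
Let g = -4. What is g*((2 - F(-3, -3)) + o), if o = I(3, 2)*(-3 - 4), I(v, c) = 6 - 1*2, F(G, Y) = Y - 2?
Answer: 84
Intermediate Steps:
F(G, Y) = -2 + Y
I(v, c) = 4 (I(v, c) = 6 - 2 = 4)
o = -28 (o = 4*(-3 - 4) = 4*(-7) = -28)
g*((2 - F(-3, -3)) + o) = -4*((2 - (-2 - 3)) - 28) = -4*((2 - 1*(-5)) - 28) = -4*((2 + 5) - 28) = -4*(7 - 28) = -4*(-21) = 84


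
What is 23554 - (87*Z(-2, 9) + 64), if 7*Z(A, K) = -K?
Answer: 165213/7 ≈ 23602.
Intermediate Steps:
Z(A, K) = -K/7 (Z(A, K) = (-K)/7 = -K/7)
23554 - (87*Z(-2, 9) + 64) = 23554 - (87*(-⅐*9) + 64) = 23554 - (87*(-9/7) + 64) = 23554 - (-783/7 + 64) = 23554 - 1*(-335/7) = 23554 + 335/7 = 165213/7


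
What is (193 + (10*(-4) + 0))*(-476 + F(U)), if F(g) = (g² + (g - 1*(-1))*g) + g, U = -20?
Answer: 43452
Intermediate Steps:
F(g) = g + g² + g*(1 + g) (F(g) = (g² + (g + 1)*g) + g = (g² + (1 + g)*g) + g = (g² + g*(1 + g)) + g = g + g² + g*(1 + g))
(193 + (10*(-4) + 0))*(-476 + F(U)) = (193 + (10*(-4) + 0))*(-476 + 2*(-20)*(1 - 20)) = (193 + (-40 + 0))*(-476 + 2*(-20)*(-19)) = (193 - 40)*(-476 + 760) = 153*284 = 43452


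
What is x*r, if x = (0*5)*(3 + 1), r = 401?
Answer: 0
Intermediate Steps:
x = 0 (x = 0*4 = 0)
x*r = 0*401 = 0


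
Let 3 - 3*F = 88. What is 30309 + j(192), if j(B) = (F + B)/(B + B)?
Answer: 34916459/1152 ≈ 30309.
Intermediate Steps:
F = -85/3 (F = 1 - 1/3*88 = 1 - 88/3 = -85/3 ≈ -28.333)
j(B) = (-85/3 + B)/(2*B) (j(B) = (-85/3 + B)/(B + B) = (-85/3 + B)/((2*B)) = (-85/3 + B)*(1/(2*B)) = (-85/3 + B)/(2*B))
30309 + j(192) = 30309 + (1/6)*(-85 + 3*192)/192 = 30309 + (1/6)*(1/192)*(-85 + 576) = 30309 + (1/6)*(1/192)*491 = 30309 + 491/1152 = 34916459/1152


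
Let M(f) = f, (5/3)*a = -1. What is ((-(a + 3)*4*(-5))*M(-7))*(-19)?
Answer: 6384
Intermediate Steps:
a = -3/5 (a = (3/5)*(-1) = -3/5 ≈ -0.60000)
((-(a + 3)*4*(-5))*M(-7))*(-19) = ((-(-3/5 + 3)*4*(-5))*(-7))*(-19) = ((-12*4/5*(-5))*(-7))*(-19) = ((-1*48/5*(-5))*(-7))*(-19) = (-48/5*(-5)*(-7))*(-19) = (48*(-7))*(-19) = -336*(-19) = 6384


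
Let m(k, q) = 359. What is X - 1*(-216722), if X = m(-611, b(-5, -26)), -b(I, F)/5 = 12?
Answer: 217081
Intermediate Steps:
b(I, F) = -60 (b(I, F) = -5*12 = -60)
X = 359
X - 1*(-216722) = 359 - 1*(-216722) = 359 + 216722 = 217081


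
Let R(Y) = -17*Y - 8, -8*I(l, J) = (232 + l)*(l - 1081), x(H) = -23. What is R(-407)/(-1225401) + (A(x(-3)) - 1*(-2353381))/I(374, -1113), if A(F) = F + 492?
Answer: 3845386698023/87502209207 ≈ 43.946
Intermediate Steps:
I(l, J) = -(-1081 + l)*(232 + l)/8 (I(l, J) = -(232 + l)*(l - 1081)/8 = -(232 + l)*(-1081 + l)/8 = -(-1081 + l)*(232 + l)/8)
R(Y) = -8 - 17*Y
A(F) = 492 + F
R(-407)/(-1225401) + (A(x(-3)) - 1*(-2353381))/I(374, -1113) = (-8 - 17*(-407))/(-1225401) + ((492 - 23) - 1*(-2353381))/(31349 - 1/8*374**2 + (849/8)*374) = (-8 + 6919)*(-1/1225401) + (469 + 2353381)/(31349 - 1/8*139876 + 158763/4) = 6911*(-1/1225401) + 2353850/(31349 - 34969/2 + 158763/4) = -6911/1225401 + 2353850/(214221/4) = -6911/1225401 + 2353850*(4/214221) = -6911/1225401 + 9415400/214221 = 3845386698023/87502209207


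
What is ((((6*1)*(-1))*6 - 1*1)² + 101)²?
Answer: 2160900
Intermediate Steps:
((((6*1)*(-1))*6 - 1*1)² + 101)² = (((6*(-1))*6 - 1)² + 101)² = ((-6*6 - 1)² + 101)² = ((-36 - 1)² + 101)² = ((-37)² + 101)² = (1369 + 101)² = 1470² = 2160900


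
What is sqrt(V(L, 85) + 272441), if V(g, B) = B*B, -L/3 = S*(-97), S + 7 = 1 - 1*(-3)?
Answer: 3*sqrt(31074) ≈ 528.83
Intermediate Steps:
S = -3 (S = -7 + (1 - 1*(-3)) = -7 + (1 + 3) = -7 + 4 = -3)
L = -873 (L = -(-9)*(-97) = -3*291 = -873)
V(g, B) = B**2
sqrt(V(L, 85) + 272441) = sqrt(85**2 + 272441) = sqrt(7225 + 272441) = sqrt(279666) = 3*sqrt(31074)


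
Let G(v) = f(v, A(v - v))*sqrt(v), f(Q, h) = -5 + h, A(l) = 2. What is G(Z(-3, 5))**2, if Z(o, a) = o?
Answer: -27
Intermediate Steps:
G(v) = -3*sqrt(v) (G(v) = (-5 + 2)*sqrt(v) = -3*sqrt(v))
G(Z(-3, 5))**2 = (-3*I*sqrt(3))**2 = -27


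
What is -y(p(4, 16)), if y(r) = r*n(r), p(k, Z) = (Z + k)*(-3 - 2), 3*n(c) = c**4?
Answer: 10000000000/3 ≈ 3.3333e+9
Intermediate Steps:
n(c) = c**4/3
p(k, Z) = -5*Z - 5*k (p(k, Z) = (Z + k)*(-5) = -5*Z - 5*k)
y(r) = r**5/3 (y(r) = r*(r**4/3) = r**5/3)
-y(p(4, 16)) = -(-5*16 - 5*4)**5/3 = -(-80 - 20)**5/3 = -(-100)**5/3 = -(-10000000000)/3 = -1*(-10000000000/3) = 10000000000/3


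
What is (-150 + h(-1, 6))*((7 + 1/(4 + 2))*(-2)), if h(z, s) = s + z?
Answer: 6235/3 ≈ 2078.3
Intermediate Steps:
(-150 + h(-1, 6))*((7 + 1/(4 + 2))*(-2)) = (-150 + (6 - 1))*((7 + 1/(4 + 2))*(-2)) = (-150 + 5)*((7 + 1/6)*(-2)) = -145*(7 + 1/6)*(-2) = -6235*(-2)/6 = -145*(-43/3) = 6235/3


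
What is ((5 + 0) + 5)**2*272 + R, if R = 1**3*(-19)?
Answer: 27181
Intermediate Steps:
R = -19 (R = 1*(-19) = -19)
((5 + 0) + 5)**2*272 + R = ((5 + 0) + 5)**2*272 - 19 = (5 + 5)**2*272 - 19 = 10**2*272 - 19 = 100*272 - 19 = 27200 - 19 = 27181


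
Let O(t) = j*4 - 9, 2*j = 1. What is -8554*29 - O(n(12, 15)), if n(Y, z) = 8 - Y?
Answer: -248059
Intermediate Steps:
j = ½ (j = (½)*1 = ½ ≈ 0.50000)
O(t) = -7 (O(t) = (½)*4 - 9 = 2 - 9 = -7)
-8554*29 - O(n(12, 15)) = -8554*29 - 1*(-7) = -248066 + 7 = -248059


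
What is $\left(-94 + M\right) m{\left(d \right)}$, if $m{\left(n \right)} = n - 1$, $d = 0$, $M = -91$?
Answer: $185$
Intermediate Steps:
$m{\left(n \right)} = -1 + n$
$\left(-94 + M\right) m{\left(d \right)} = \left(-94 - 91\right) \left(-1 + 0\right) = \left(-185\right) \left(-1\right) = 185$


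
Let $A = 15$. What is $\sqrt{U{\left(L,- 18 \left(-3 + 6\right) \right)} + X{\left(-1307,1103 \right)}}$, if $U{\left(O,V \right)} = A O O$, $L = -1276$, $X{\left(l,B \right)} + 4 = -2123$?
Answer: $\sqrt{24420513} \approx 4941.7$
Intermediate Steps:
$X{\left(l,B \right)} = -2127$ ($X{\left(l,B \right)} = -4 - 2123 = -2127$)
$U{\left(O,V \right)} = 15 O^{2}$ ($U{\left(O,V \right)} = 15 O O = 15 O^{2}$)
$\sqrt{U{\left(L,- 18 \left(-3 + 6\right) \right)} + X{\left(-1307,1103 \right)}} = \sqrt{15 \left(-1276\right)^{2} - 2127} = \sqrt{15 \cdot 1628176 - 2127} = \sqrt{24422640 - 2127} = \sqrt{24420513}$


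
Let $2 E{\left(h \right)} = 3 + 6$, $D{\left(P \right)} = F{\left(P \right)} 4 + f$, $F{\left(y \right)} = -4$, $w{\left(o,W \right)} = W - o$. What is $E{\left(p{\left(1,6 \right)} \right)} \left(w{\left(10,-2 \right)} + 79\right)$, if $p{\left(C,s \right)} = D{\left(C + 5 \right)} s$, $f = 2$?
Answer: $\frac{603}{2} \approx 301.5$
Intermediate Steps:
$D{\left(P \right)} = -14$ ($D{\left(P \right)} = \left(-4\right) 4 + 2 = -16 + 2 = -14$)
$p{\left(C,s \right)} = - 14 s$
$E{\left(h \right)} = \frac{9}{2}$ ($E{\left(h \right)} = \frac{3 + 6}{2} = \frac{1}{2} \cdot 9 = \frac{9}{2}$)
$E{\left(p{\left(1,6 \right)} \right)} \left(w{\left(10,-2 \right)} + 79\right) = \frac{9 \left(\left(-2 - 10\right) + 79\right)}{2} = \frac{9 \left(-12 + 79\right)}{2} = \frac{9}{2} \cdot 67 = \frac{603}{2}$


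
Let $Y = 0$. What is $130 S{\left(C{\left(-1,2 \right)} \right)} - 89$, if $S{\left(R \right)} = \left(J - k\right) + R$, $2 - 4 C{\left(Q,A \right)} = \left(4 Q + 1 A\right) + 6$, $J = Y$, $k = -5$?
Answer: $496$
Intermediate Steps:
$J = 0$
$C{\left(Q,A \right)} = -1 - Q - \frac{A}{4}$ ($C{\left(Q,A \right)} = \frac{1}{2} - \frac{\left(4 Q + 1 A\right) + 6}{4} = \frac{1}{2} - \frac{\left(4 Q + A\right) + 6}{4} = \frac{1}{2} - \frac{\left(A + 4 Q\right) + 6}{4} = \frac{1}{2} - \frac{6 + A + 4 Q}{4} = \frac{1}{2} - \left(\frac{3}{2} + Q + \frac{A}{4}\right) = -1 - Q - \frac{A}{4}$)
$S{\left(R \right)} = 5 + R$ ($S{\left(R \right)} = \left(0 - -5\right) + R = \left(0 + 5\right) + R = 5 + R$)
$130 S{\left(C{\left(-1,2 \right)} \right)} - 89 = 130 \left(5 - \frac{1}{2}\right) - 89 = 130 \cdot \frac{9}{2} - 89 = 585 - 89 = 496$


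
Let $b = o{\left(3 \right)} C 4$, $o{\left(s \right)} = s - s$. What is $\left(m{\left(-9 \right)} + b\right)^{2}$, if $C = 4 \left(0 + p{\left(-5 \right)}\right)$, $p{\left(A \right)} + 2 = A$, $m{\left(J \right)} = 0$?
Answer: $0$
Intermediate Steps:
$o{\left(s \right)} = 0$
$p{\left(A \right)} = -2 + A$
$C = -28$ ($C = 4 \left(0 - 7\right) = 4 \left(-7\right) = -28$)
$b = 0$ ($b = 0 \left(-28\right) 4 = 0 \cdot 4 = 0$)
$\left(m{\left(-9 \right)} + b\right)^{2} = \left(0 + 0\right)^{2} = 0^{2} = 0$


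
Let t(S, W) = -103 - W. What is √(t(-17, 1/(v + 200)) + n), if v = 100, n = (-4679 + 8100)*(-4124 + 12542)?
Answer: √25918087497/30 ≈ 5366.4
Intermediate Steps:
n = 28797978 (n = 3421*8418 = 28797978)
√(t(-17, 1/(v + 200)) + n) = √((-103 - 1/(100 + 200)) + 28797978) = √((-103 - 1/300) + 28797978) = √(-30901/300 + 28797978) = √(8639362499/300) = √25918087497/30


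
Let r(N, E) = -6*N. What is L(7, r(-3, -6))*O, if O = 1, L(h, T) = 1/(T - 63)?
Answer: -1/45 ≈ -0.022222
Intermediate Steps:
L(h, T) = 1/(-63 + T)
L(7, r(-3, -6))*O = 1/(-63 - 6*(-3)) = 1/(-63 + 18) = 1/(-45) = -1/45*1 = -1/45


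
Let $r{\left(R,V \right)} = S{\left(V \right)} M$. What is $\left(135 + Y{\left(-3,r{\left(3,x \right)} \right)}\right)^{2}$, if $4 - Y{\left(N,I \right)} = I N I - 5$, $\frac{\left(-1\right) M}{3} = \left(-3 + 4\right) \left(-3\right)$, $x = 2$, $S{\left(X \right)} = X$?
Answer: $1245456$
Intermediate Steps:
$M = 9$ ($M = - 3 \left(-3 + 4\right) \left(-3\right) = - 3 \cdot 1 \left(-3\right) = \left(-3\right) \left(-3\right) = 9$)
$r{\left(R,V \right)} = 9 V$ ($r{\left(R,V \right)} = V 9 = 9 V$)
$Y{\left(N,I \right)} = 9 - N I^{2}$ ($Y{\left(N,I \right)} = 4 - \left(I N I - 5\right) = 4 - \left(N I^{2} - 5\right) = 4 - \left(-5 + N I^{2}\right) = 9 - N I^{2}$)
$\left(135 + Y{\left(-3,r{\left(3,x \right)} \right)}\right)^{2} = \left(135 - \left(-9 - 3 \left(9 \cdot 2\right)^{2}\right)\right)^{2} = \left(135 - \left(-9 - 3 \cdot 18^{2}\right)\right)^{2} = \left(135 - \left(-9 - 972\right)\right)^{2} = \left(135 + \left(9 + 972\right)\right)^{2} = \left(135 + 981\right)^{2} = 1116^{2} = 1245456$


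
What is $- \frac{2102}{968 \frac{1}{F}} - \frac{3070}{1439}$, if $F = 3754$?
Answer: $- \frac{2839497093}{348238} \approx -8153.9$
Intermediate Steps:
$- \frac{2102}{968 \frac{1}{F}} - \frac{3070}{1439} = - \frac{2102}{968 \cdot \frac{1}{3754}} - \frac{3070}{1439} = - \frac{2102}{\frac{484}{1877}} - \frac{3070}{1439} = \left(-2102\right) \frac{1877}{484} - \frac{3070}{1439} = - \frac{1972727}{242} - \frac{3070}{1439} = - \frac{2839497093}{348238}$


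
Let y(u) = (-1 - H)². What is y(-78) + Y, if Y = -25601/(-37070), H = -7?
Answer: 1360121/37070 ≈ 36.691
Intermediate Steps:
Y = 25601/37070 (Y = -25601*(-1/37070) = 25601/37070 ≈ 0.69061)
y(u) = 36 (y(u) = (-1 - 1*(-7))² = (-1 + 7)² = 6² = 36)
y(-78) + Y = 36 + 25601/37070 = 1360121/37070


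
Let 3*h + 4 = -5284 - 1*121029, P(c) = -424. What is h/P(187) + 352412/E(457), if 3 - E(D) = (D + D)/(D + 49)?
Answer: 56724983963/192072 ≈ 2.9533e+5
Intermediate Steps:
E(D) = 3 - 2*D/(49 + D) (E(D) = 3 - (D + D)/(D + 49) = 3 - 2*D/(49 + D))
h = -126317/3 (h = -4/3 + (-5284 - 1*121029)/3 = -4/3 + (-5284 - 121029)/3 = -4/3 + (⅓)*(-126313) = -4/3 - 126313/3 = -126317/3 ≈ -42106.)
h/P(187) + 352412/E(457) = -126317/3/(-424) + 352412/(((147 + 457)/(49 + 457))) = -126317/3*(-1/424) + 352412/((604/506)) = 126317/1272 + 352412/(((1/506)*604)) = 126317/1272 + 352412/(302/253) = 126317/1272 + 352412*(253/302) = 126317/1272 + 44580118/151 = 56724983963/192072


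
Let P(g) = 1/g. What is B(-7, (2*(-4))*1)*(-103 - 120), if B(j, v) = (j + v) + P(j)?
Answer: 23638/7 ≈ 3376.9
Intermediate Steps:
B(j, v) = j + v + 1/j (B(j, v) = (j + v) + 1/j = j + v + 1/j)
B(-7, (2*(-4))*1)*(-103 - 120) = (-7 + (2*(-4))*1 + 1/(-7))*(-103 - 120) = (-7 - 8*1 - ⅐)*(-223) = (-7 - 8 - ⅐)*(-223) = -106/7*(-223) = 23638/7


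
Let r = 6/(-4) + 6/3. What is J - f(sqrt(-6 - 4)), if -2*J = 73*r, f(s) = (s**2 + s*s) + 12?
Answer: -41/4 ≈ -10.250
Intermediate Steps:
r = 1/2 (r = 6*(-1/4) + 6*(1/3) = -3/2 + 2 = 1/2 ≈ 0.50000)
f(s) = 12 + 2*s**2 (f(s) = (s**2 + s**2) + 12 = 2*s**2 + 12 = 12 + 2*s**2)
J = -73/4 (J = -73/(2*2) = -1/2*73/2 = -73/4 ≈ -18.250)
J - f(sqrt(-6 - 4)) = -73/4 - (12 + 2*(sqrt(-6 - 4))**2) = -73/4 - (12 + 2*(sqrt(-10))**2) = -73/4 - (12 + 2*(I*sqrt(10))**2) = -73/4 - (12 + 2*(-10)) = -73/4 - (12 - 20) = -73/4 - 1*(-8) = -73/4 + 8 = -41/4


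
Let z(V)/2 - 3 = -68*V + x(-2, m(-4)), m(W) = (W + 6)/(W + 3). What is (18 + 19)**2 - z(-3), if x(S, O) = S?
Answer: 959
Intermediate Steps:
m(W) = (6 + W)/(3 + W)
z(V) = 2 - 136*V (z(V) = 6 + 2*(-68*V - 2) = 6 + 2*(-2 - 68*V) = 6 + (-4 - 136*V) = 2 - 136*V)
(18 + 19)**2 - z(-3) = (18 + 19)**2 - (2 - 136*(-3)) = 37**2 - (2 + 408) = 1369 - 1*410 = 1369 - 410 = 959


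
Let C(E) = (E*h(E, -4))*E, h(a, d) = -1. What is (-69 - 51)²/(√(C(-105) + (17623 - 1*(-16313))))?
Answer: 4800*√22911/7637 ≈ 95.135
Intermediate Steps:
C(E) = -E² (C(E) = (E*(-1))*E = (-E)*E = -E²)
(-69 - 51)²/(√(C(-105) + (17623 - 1*(-16313)))) = (-69 - 51)²/(√(-1*(-105)² + (17623 - 1*(-16313)))) = (-120)²/(√(-1*11025 + (17623 + 16313))) = 14400/(√(-11025 + 33936)) = 14400/(√22911) = 14400*(√22911/22911) = 4800*√22911/7637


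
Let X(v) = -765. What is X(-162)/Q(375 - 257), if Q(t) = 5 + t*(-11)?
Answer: 255/431 ≈ 0.59165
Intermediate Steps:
Q(t) = 5 - 11*t
X(-162)/Q(375 - 257) = -765/(5 - 11*(375 - 257)) = -765/(5 - 11*118) = -765/(5 - 1298) = -765/(-1293) = -765*(-1/1293) = 255/431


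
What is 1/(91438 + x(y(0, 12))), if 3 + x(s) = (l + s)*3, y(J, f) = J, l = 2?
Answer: 1/91441 ≈ 1.0936e-5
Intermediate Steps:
x(s) = 3 + 3*s (x(s) = -3 + (2 + s)*3 = -3 + (6 + 3*s) = 3 + 3*s)
1/(91438 + x(y(0, 12))) = 1/(91438 + (3 + 3*0)) = 1/(91438 + (3 + 0)) = 1/(91438 + 3) = 1/91441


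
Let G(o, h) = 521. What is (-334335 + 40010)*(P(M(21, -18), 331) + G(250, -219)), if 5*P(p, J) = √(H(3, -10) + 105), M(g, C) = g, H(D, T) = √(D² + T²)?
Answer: -153343325 - 58865*√(105 + √109) ≈ -1.5398e+8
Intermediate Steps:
P(p, J) = √(105 + √109)/5 (P(p, J) = √(√(3² + (-10)²) + 105)/5 = √(√(9 + 100) + 105)/5 = √(√109 + 105)/5 = √(105 + √109)/5)
(-334335 + 40010)*(P(M(21, -18), 331) + G(250, -219)) = (-334335 + 40010)*(√(105 + √109)/5 + 521) = -294325*(521 + √(105 + √109)/5) = -153343325 - 58865*√(105 + √109)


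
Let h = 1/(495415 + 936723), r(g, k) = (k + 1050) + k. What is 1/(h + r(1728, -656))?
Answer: -1432138/375220155 ≈ -0.0038168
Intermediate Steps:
r(g, k) = 1050 + 2*k (r(g, k) = (1050 + k) + k = 1050 + 2*k)
h = 1/1432138 ≈ 6.9826e-7
1/(h + r(1728, -656)) = 1/(1/1432138 + (1050 + 2*(-656))) = 1/(1/1432138 + (1050 - 1312)) = 1/(1/1432138 - 262) = 1/(-375220155/1432138) = -1432138/375220155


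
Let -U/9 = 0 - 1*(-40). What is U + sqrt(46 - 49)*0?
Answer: -360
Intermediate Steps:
U = -360 (U = -9*(0 - 1*(-40)) = -9*(0 + 40) = -9*40 = -360)
U + sqrt(46 - 49)*0 = -360 + sqrt(46 - 49)*0 = -360 + sqrt(-3)*0 = -360 + (I*sqrt(3))*0 = -360 + 0 = -360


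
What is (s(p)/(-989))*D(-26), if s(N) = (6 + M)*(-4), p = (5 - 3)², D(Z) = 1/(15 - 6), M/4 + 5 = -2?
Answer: -88/8901 ≈ -0.0098865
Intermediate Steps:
M = -28 (M = -20 + 4*(-2) = -20 - 8 = -28)
D(Z) = ⅑ (D(Z) = 1/9 = ⅑)
p = 4 (p = 2² = 4)
s(N) = 88 (s(N) = (6 - 28)*(-4) = -22*(-4) = 88)
(s(p)/(-989))*D(-26) = (88/(-989))*(⅑) = (88*(-1/989))*(⅑) = -88/989*⅑ = -88/8901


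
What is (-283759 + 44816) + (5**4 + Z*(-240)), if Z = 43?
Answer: -248638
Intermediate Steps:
(-283759 + 44816) + (5**4 + Z*(-240)) = (-283759 + 44816) + (5**4 + 43*(-240)) = -238943 + (625 - 10320) = -238943 - 9695 = -248638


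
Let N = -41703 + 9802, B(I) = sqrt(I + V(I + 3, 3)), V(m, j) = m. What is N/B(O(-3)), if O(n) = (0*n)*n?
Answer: -31901*sqrt(3)/3 ≈ -18418.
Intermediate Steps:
O(n) = 0 (O(n) = 0*n = 0)
B(I) = sqrt(3 + 2*I) (B(I) = sqrt(I + (I + 3)) = sqrt(I + (3 + I)) = sqrt(3 + 2*I))
N = -31901
N/B(O(-3)) = -31901/sqrt(3 + 2*0) = -31901/sqrt(3 + 0) = -31901*sqrt(3)/3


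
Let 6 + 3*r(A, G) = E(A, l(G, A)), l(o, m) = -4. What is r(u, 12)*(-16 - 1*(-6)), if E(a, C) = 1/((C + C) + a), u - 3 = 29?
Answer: 715/36 ≈ 19.861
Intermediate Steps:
u = 32 (u = 3 + 29 = 32)
E(a, C) = 1/(a + 2*C) (E(a, C) = 1/(2*C + a) = 1/(a + 2*C))
r(A, G) = -2 + 1/(3*(-8 + A)) (r(A, G) = -2 + 1/(3*(A + 2*(-4))) = -2 + 1/(3*(A - 8)) = -2 + 1/(3*(-8 + A)))
r(u, 12)*(-16 - 1*(-6)) = ((49 - 6*32)/(3*(-8 + 32)))*(-16 - 1*(-6)) = ((⅓)*(49 - 192)/24)*(-16 + 6) = ((⅓)*(1/24)*(-143))*(-10) = -143/72*(-10) = 715/36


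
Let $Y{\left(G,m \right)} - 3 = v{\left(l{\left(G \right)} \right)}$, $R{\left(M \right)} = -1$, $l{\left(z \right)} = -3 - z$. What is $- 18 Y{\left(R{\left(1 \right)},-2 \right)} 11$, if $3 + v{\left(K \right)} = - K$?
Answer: $-396$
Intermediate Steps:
$v{\left(K \right)} = -3 - K$
$Y{\left(G,m \right)} = 3 + G$ ($Y{\left(G,m \right)} = 3 - - G = 3 + \left(-3 + \left(3 + G\right)\right) = 3 + G$)
$- 18 Y{\left(R{\left(1 \right)},-2 \right)} 11 = - 18 \left(3 - 1\right) 11 = \left(-18\right) 2 \cdot 11 = \left(-36\right) 11 = -396$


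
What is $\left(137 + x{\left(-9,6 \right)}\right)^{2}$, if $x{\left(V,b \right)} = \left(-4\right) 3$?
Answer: $15625$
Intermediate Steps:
$x{\left(V,b \right)} = -12$
$\left(137 + x{\left(-9,6 \right)}\right)^{2} = \left(137 - 12\right)^{2} = 125^{2} = 15625$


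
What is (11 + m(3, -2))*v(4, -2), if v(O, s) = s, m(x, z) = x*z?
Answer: -10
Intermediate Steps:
(11 + m(3, -2))*v(4, -2) = (11 + 3*(-2))*(-2) = (11 - 6)*(-2) = 5*(-2) = -10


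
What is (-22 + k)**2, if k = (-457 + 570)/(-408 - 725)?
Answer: 626951521/1283689 ≈ 488.40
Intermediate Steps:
k = -113/1133 (k = 113/(-1133) = 113*(-1/1133) = -113/1133 ≈ -0.099735)
(-22 + k)**2 = (-22 - 113/1133)**2 = (-25039/1133)**2 = 626951521/1283689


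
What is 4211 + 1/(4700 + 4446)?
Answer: 38513807/9146 ≈ 4211.0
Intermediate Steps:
4211 + 1/(4700 + 4446) = 4211 + 1/9146 = 38513807/9146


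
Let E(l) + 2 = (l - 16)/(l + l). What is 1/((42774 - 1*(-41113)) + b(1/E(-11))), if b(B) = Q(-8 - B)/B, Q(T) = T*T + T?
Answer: 187/15681340 ≈ 1.1925e-5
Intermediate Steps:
Q(T) = T + T² (Q(T) = T² + T = T + T²)
E(l) = -2 + (-16 + l)/(2*l) (E(l) = -2 + (l - 16)/(l + l) = -2 + (-16 + l)/((2*l)) = -2 + (-16 + l)*(1/(2*l)) = -2 + (-16 + l)/(2*l))
b(B) = (-8 - B)*(-7 - B)/B (b(B) = ((-8 - B)*(1 + (-8 - B)))/B = ((-8 - B)*(-7 - B))/B = (-8 - B)*(-7 - B)/B)
1/((42774 - 1*(-41113)) + b(1/E(-11))) = 1/((42774 - 1*(-41113)) + (15 + 1/(-3/2 - 8/(-11)) + 56/(1/(-3/2 - 8/(-11))))) = 1/((42774 + 41113) + (15 + 1/(-3/2 - 8*(-1/11)) + 56/(1/(-3/2 - 8*(-1/11))))) = 1/(83887 + (15 + 1/(-3/2 + 8/11) + 56/(1/(-3/2 + 8/11)))) = 1/(83887 + (15 + 1/(-17/22) + 56/(1/(-17/22)))) = 1/(83887 + (15 - 22/17 + 56/(-22/17))) = 1/(83887 + (15 - 22/17 + 56*(-17/22))) = 1/(83887 + (15 - 22/17 - 476/11)) = 1/(83887 - 5529/187) = 1/(15681340/187) = 187/15681340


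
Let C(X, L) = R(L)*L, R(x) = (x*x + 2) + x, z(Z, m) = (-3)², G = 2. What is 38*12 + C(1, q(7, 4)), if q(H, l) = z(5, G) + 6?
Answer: 4086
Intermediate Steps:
z(Z, m) = 9
R(x) = 2 + x + x² (R(x) = (x² + 2) + x = (2 + x²) + x = 2 + x + x²)
q(H, l) = 15 (q(H, l) = 9 + 6 = 15)
C(X, L) = L*(2 + L + L²) (C(X, L) = (2 + L + L²)*L = L*(2 + L + L²))
38*12 + C(1, q(7, 4)) = 38*12 + 15*(2 + 15 + 15²) = 456 + 15*(2 + 15 + 225) = 456 + 15*242 = 456 + 3630 = 4086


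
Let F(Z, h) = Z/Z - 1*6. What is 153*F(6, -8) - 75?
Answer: -840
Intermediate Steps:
F(Z, h) = -5 (F(Z, h) = 1 - 6 = -5)
153*F(6, -8) - 75 = 153*(-5) - 75 = -765 - 75 = -840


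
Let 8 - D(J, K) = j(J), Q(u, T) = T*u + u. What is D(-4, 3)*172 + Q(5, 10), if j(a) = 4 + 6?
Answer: -289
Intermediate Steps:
Q(u, T) = u + T*u
j(a) = 10
D(J, K) = -2 (D(J, K) = 8 - 1*10 = 8 - 10 = -2)
D(-4, 3)*172 + Q(5, 10) = -2*172 + 5*(1 + 10) = -344 + 5*11 = -344 + 55 = -289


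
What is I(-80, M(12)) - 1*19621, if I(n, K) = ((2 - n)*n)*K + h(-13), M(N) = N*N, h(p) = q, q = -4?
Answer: -964265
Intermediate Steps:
h(p) = -4
M(N) = N²
I(n, K) = -4 + K*n*(2 - n) (I(n, K) = ((2 - n)*n)*K - 4 = (n*(2 - n))*K - 4 = K*n*(2 - n) - 4 = -4 + K*n*(2 - n))
I(-80, M(12)) - 1*19621 = (-4 - 1*12²*(-80)² + 2*12²*(-80)) - 1*19621 = (-4 - 1*144*6400 + 2*144*(-80)) - 19621 = (-4 - 921600 - 23040) - 19621 = -944644 - 19621 = -964265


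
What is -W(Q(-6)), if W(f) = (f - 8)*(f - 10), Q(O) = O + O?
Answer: -440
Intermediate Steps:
Q(O) = 2*O
W(f) = (-10 + f)*(-8 + f) (W(f) = (-8 + f)*(-10 + f) = (-10 + f)*(-8 + f))
-W(Q(-6)) = -(80 + (2*(-6))² - 36*(-6)) = -(80 + (-12)² - 18*(-12)) = -(80 + 144 + 216) = -1*440 = -440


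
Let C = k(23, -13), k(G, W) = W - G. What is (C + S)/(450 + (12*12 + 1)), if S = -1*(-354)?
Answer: 318/595 ≈ 0.53445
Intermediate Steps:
S = 354
C = -36 (C = -13 - 1*23 = -13 - 23 = -36)
(C + S)/(450 + (12*12 + 1)) = (-36 + 354)/(450 + (12*12 + 1)) = 318/(450 + (144 + 1)) = 318/(450 + 145) = 318/595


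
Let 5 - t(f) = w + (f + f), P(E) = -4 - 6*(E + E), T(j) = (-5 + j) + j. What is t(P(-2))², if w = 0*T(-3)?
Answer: 1225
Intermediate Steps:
T(j) = -5 + 2*j
w = 0 (w = 0*(-5 + 2*(-3)) = 0*(-5 - 6) = 0*(-11) = 0)
P(E) = -4 - 12*E (P(E) = -4 - 6*2*E = -4 - 12*E)
t(f) = 5 - 2*f (t(f) = 5 - (0 + (f + f)) = 5 - (0 + 2*f) = 5 - 2*f)
t(P(-2))² = (5 - 2*(-4 - 12*(-2)))² = (5 - 2*(-4 + 24))² = (5 - 2*20)² = (5 - 40)² = (-35)² = 1225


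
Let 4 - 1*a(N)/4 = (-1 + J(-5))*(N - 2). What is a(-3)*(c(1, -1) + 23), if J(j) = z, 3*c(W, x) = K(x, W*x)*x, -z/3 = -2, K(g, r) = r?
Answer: 8120/3 ≈ 2706.7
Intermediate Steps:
z = 6 (z = -3*(-2) = 6)
c(W, x) = W*x²/3 (c(W, x) = ((W*x)*x)/3 = (W*x²)/3 = W*x²/3)
J(j) = 6
a(N) = 56 - 20*N (a(N) = 16 - 4*(-1 + 6)*(N - 2) = 16 - 20*(-2 + N) = 16 - 4*(-10 + 5*N) = 16 + (40 - 20*N) = 56 - 20*N)
a(-3)*(c(1, -1) + 23) = (56 - 20*(-3))*((⅓)*1*(-1)² + 23) = (56 + 60)*((⅓)*1*1 + 23) = 116*(⅓ + 23) = 116*(70/3) = 8120/3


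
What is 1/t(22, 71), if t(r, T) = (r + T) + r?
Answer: 1/115 ≈ 0.0086956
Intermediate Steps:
t(r, T) = T + 2*r (t(r, T) = (T + r) + r = T + 2*r)
1/t(22, 71) = 1/(71 + 2*22) = 1/(71 + 44) = 1/115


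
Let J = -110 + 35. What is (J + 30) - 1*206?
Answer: -251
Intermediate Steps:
J = -75
(J + 30) - 1*206 = (-75 + 30) - 1*206 = -45 - 206 = -251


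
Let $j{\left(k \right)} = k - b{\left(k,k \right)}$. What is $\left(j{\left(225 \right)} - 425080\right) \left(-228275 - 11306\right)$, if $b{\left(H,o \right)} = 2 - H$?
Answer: $101733759192$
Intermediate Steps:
$j{\left(k \right)} = -2 + 2 k$ ($j{\left(k \right)} = k - \left(2 - k\right) = k + \left(-2 + k\right) = -2 + 2 k$)
$\left(j{\left(225 \right)} - 425080\right) \left(-228275 - 11306\right) = \left(\left(-2 + 2 \cdot 225\right) - 425080\right) \left(-228275 - 11306\right) = \left(\left(-2 + 450\right) - 425080\right) \left(-239581\right) = \left(448 - 425080\right) \left(-239581\right) = \left(-424632\right) \left(-239581\right) = 101733759192$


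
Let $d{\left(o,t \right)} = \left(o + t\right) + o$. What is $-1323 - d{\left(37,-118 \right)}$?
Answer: $-1279$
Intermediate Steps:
$d{\left(o,t \right)} = t + 2 o$
$-1323 - d{\left(37,-118 \right)} = -1323 - \left(-118 + 2 \cdot 37\right) = -1323 - \left(-118 + 74\right) = -1323 - -44 = -1323 + 44 = -1279$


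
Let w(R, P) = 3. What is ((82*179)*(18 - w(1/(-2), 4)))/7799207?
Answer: 220170/7799207 ≈ 0.028230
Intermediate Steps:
((82*179)*(18 - w(1/(-2), 4)))/7799207 = ((82*179)*(18 - 1*3))/7799207 = (14678*(18 - 3))*(1/7799207) = (14678*15)*(1/7799207) = 220170*(1/7799207) = 220170/7799207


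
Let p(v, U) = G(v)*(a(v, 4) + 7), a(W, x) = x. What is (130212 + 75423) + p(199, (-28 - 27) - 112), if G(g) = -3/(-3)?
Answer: 205646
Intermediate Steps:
G(g) = 1 (G(g) = -3*(-1/3) = 1)
p(v, U) = 11 (p(v, U) = 1*(4 + 7) = 1*11 = 11)
(130212 + 75423) + p(199, (-28 - 27) - 112) = (130212 + 75423) + 11 = 205635 + 11 = 205646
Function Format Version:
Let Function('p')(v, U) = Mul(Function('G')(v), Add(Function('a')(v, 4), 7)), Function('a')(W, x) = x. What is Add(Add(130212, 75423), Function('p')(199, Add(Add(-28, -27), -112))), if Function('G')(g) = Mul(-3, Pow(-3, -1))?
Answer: 205646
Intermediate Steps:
Function('G')(g) = 1 (Function('G')(g) = Mul(-3, Rational(-1, 3)) = 1)
Function('p')(v, U) = 11 (Function('p')(v, U) = Mul(1, Add(4, 7)) = Mul(1, 11) = 11)
Add(Add(130212, 75423), Function('p')(199, Add(Add(-28, -27), -112))) = Add(Add(130212, 75423), 11) = Add(205635, 11) = 205646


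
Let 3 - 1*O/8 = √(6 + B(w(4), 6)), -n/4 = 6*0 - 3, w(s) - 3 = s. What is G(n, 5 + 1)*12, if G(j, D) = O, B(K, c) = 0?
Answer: 288 - 96*√6 ≈ 52.849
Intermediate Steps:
w(s) = 3 + s
n = 12 (n = -4*(6*0 - 3) = -4*(0 - 3) = -4*(-3) = 12)
O = 24 - 8*√6 (O = 24 - 8*√(6 + 0) = 24 - 8*√6 ≈ 4.4041)
G(j, D) = 24 - 8*√6
G(n, 5 + 1)*12 = (24 - 8*√6)*12 = 288 - 96*√6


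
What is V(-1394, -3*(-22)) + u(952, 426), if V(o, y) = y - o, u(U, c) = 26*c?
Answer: 12536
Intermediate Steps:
V(-1394, -3*(-22)) + u(952, 426) = (-3*(-22) - 1*(-1394)) + 26*426 = (66 + 1394) + 11076 = 1460 + 11076 = 12536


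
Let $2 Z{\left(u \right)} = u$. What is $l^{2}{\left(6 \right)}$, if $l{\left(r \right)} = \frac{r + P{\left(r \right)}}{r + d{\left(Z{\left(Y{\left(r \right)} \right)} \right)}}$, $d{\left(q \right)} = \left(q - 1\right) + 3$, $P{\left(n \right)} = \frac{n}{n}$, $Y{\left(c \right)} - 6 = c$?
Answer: $\frac{1}{4} \approx 0.25$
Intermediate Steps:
$Y{\left(c \right)} = 6 + c$
$Z{\left(u \right)} = \frac{u}{2}$
$P{\left(n \right)} = 1$
$d{\left(q \right)} = 2 + q$ ($d{\left(q \right)} = \left(-1 + q\right) + 3 = 2 + q$)
$l{\left(r \right)} = \frac{1 + r}{5 + \frac{3 r}{2}}$ ($l{\left(r \right)} = \frac{r + 1}{r + \left(2 + \frac{6 + r}{2}\right)} = \frac{1 + r}{r + \left(2 + \left(3 + \frac{r}{2}\right)\right)} = \frac{1 + r}{r + \left(5 + \frac{r}{2}\right)} = \frac{1 + r}{5 + \frac{3 r}{2}}$)
$l^{2}{\left(6 \right)} = \left(\frac{2 \left(1 + 6\right)}{10 + 3 \cdot 6}\right)^{2} = \left(2 \frac{1}{10 + 18} \cdot 7\right)^{2} = \left(2 \cdot \frac{1}{28} \cdot 7\right)^{2} = \left(\frac{1}{2}\right)^{2} = \frac{1}{4}$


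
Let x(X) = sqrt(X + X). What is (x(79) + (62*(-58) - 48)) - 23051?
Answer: -26695 + sqrt(158) ≈ -26682.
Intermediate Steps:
x(X) = sqrt(2)*sqrt(X) (x(X) = sqrt(2*X) = sqrt(2)*sqrt(X))
(x(79) + (62*(-58) - 48)) - 23051 = (sqrt(2)*sqrt(79) + (62*(-58) - 48)) - 23051 = (sqrt(158) + (-3596 - 48)) - 23051 = (sqrt(158) - 3644) - 23051 = (-3644 + sqrt(158)) - 23051 = -26695 + sqrt(158)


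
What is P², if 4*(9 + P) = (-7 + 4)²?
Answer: 729/16 ≈ 45.563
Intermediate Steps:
P = -27/4 (P = -9 + (-7 + 4)²/4 = -9 + (¼)*(-3)² = -9 + (¼)*9 = -9 + 9/4 = -27/4 ≈ -6.7500)
P² = (-27/4)² = 729/16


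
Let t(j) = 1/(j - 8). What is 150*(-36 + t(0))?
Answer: -21675/4 ≈ -5418.8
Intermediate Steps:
t(j) = 1/(-8 + j)
150*(-36 + t(0)) = 150*(-36 + 1/(-8 + 0)) = 150*(-36 + 1/(-8)) = 150*(-36 - 1/8) = 150*(-289/8) = -21675/4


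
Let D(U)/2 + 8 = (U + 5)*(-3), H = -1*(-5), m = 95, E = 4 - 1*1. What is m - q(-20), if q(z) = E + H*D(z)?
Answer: -278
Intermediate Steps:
E = 3 (E = 4 - 1 = 3)
H = 5
D(U) = -46 - 6*U (D(U) = -16 + 2*((U + 5)*(-3)) = -16 + 2*((5 + U)*(-3)) = -16 + 2*(-15 - 3*U) = -16 + (-30 - 6*U) = -46 - 6*U)
q(z) = -227 - 30*z (q(z) = 3 + 5*(-46 - 6*z) = 3 + (-230 - 30*z) = -227 - 30*z)
m - q(-20) = 95 - (-227 - 30*(-20)) = 95 - (-227 + 600) = 95 - 1*373 = 95 - 373 = -278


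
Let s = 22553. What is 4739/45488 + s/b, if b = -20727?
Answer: -927665611/942829776 ≈ -0.98392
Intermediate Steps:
4739/45488 + s/b = 4739/45488 + 22553/(-20727) = 4739*(1/45488) + 22553*(-1/20727) = 4739/45488 - 22553/20727 = -927665611/942829776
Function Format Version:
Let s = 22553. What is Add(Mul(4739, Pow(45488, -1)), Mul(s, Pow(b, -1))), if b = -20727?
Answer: Rational(-927665611, 942829776) ≈ -0.98392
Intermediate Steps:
Add(Mul(4739, Pow(45488, -1)), Mul(s, Pow(b, -1))) = Add(Mul(4739, Pow(45488, -1)), Mul(22553, Pow(-20727, -1))) = Add(Mul(4739, Rational(1, 45488)), Mul(22553, Rational(-1, 20727))) = Add(Rational(4739, 45488), Rational(-22553, 20727)) = Rational(-927665611, 942829776)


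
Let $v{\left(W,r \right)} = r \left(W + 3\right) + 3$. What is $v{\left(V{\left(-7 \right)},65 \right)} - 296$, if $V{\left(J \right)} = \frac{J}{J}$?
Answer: $-33$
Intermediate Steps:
$V{\left(J \right)} = 1$
$v{\left(W,r \right)} = 3 + r \left(3 + W\right)$ ($v{\left(W,r \right)} = r \left(3 + W\right) + 3 = 3 + r \left(3 + W\right)$)
$v{\left(V{\left(-7 \right)},65 \right)} - 296 = \left(3 + 3 \cdot 65 + 1 \cdot 65\right) - 296 = \left(3 + 195 + 65\right) - 296 = 263 - 296 = -33$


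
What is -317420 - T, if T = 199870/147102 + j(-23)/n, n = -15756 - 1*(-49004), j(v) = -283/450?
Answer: -116434454541117689/366813547200 ≈ -3.1742e+5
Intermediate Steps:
j(v) = -283/450 (j(v) = -283*1/450 = -283/450)
n = 33248 (n = -15756 + 49004 = 33248)
T = 498388893689/366813547200 (T = 199870/147102 - 283/450/33248 = 199870*(1/147102) - 283/450*1/33248 = 99935/73551 - 283/14961600 = 498388893689/366813547200 ≈ 1.3587)
-317420 - T = -317420 - 1*498388893689/366813547200 = -317420 - 498388893689/366813547200 = -116434454541117689/366813547200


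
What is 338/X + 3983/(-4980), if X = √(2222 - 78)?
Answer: -3983/4980 + 169*√134/268 ≈ 6.4999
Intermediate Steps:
X = 4*√134 (X = √2144 = 4*√134 ≈ 46.303)
338/X + 3983/(-4980) = 338/((4*√134)) + 3983/(-4980) = 338*(√134/536) + 3983*(-1/4980) = 169*√134/268 - 3983/4980 = -3983/4980 + 169*√134/268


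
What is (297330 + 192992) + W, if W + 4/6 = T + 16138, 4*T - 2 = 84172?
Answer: 3165017/6 ≈ 5.2750e+5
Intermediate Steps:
T = 42087/2 (T = ½ + (¼)*84172 = ½ + 21043 = 42087/2 ≈ 21044.)
W = 223085/6 (W = -⅔ + (42087/2 + 16138) = -⅔ + 74363/2 = 223085/6 ≈ 37181.)
(297330 + 192992) + W = (297330 + 192992) + 223085/6 = 490322 + 223085/6 = 3165017/6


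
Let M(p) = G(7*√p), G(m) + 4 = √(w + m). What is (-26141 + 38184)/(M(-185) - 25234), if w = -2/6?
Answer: 36129/(-75714 + √3*√(-1 + 21*I*√185)) ≈ -0.47731 - 0.00013075*I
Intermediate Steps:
w = -⅓ (w = -2*⅙ = -⅓ ≈ -0.33333)
G(m) = -4 + √(-⅓ + m)
M(p) = -4 + √(-3 + 63*√p)/3 (M(p) = -4 + √(-3 + 9*(7*√p))/3 = -4 + √(-3 + 63*√p)/3)
(-26141 + 38184)/(M(-185) - 25234) = (-26141 + 38184)/((-4 + √(-3 + 63*√(-185))/3) - 25234) = 12043/((-4 + √(-3 + 63*(I*√185))/3) - 25234) = 12043/((-4 + √(-3 + 63*I*√185)/3) - 25234) = 12043/(-25238 + √(-3 + 63*I*√185)/3)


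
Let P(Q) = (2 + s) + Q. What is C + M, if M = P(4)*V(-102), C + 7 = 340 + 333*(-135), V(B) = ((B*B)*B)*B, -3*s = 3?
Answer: 541171458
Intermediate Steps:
s = -1 (s = -⅓*3 = -1)
P(Q) = 1 + Q (P(Q) = (2 - 1) + Q = 1 + Q)
V(B) = B⁴ (V(B) = (B²*B)*B = B³*B = B⁴)
C = -44622 (C = -7 + (340 + 333*(-135)) = -7 + (340 - 44955) = -7 - 44615 = -44622)
M = 541216080 (M = (1 + 4)*(-102)⁴ = 5*108243216 = 541216080)
C + M = -44622 + 541216080 = 541171458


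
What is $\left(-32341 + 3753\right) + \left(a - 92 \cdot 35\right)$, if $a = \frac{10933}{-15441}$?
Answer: $- \frac{491158261}{15441} \approx -31809.0$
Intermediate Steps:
$a = - \frac{10933}{15441}$ ($a = 10933 \left(- \frac{1}{15441}\right) = - \frac{10933}{15441} \approx -0.70805$)
$\left(-32341 + 3753\right) + \left(a - 92 \cdot 35\right) = \left(-32341 + 3753\right) - \left(\frac{10933}{15441} + 92 \cdot 35\right) = -28588 - \frac{49730953}{15441} = - \frac{491158261}{15441}$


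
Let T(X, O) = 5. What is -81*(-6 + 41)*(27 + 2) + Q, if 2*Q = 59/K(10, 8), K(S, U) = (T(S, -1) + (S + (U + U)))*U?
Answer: -40778581/496 ≈ -82215.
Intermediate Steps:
K(S, U) = U*(5 + S + 2*U) (K(S, U) = (5 + (S + (U + U)))*U = (5 + (S + 2*U))*U = (5 + S + 2*U)*U = U*(5 + S + 2*U))
Q = 59/496 (Q = (59/((8*(5 + 10 + 2*8))))/2 = (59/((8*(5 + 10 + 16))))/2 = (59/((8*31)))/2 = (59/248)/2 = (59*(1/248))/2 = (1/2)*(59/248) = 59/496 ≈ 0.11895)
-81*(-6 + 41)*(27 + 2) + Q = -81*(-6 + 41)*(27 + 2) + 59/496 = -2835*29 + 59/496 = -81*1015 + 59/496 = -82215 + 59/496 = -40778581/496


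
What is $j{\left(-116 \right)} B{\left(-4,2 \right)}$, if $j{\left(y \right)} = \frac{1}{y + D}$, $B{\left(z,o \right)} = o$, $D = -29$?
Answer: $- \frac{2}{145} \approx -0.013793$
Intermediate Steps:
$j{\left(y \right)} = \frac{1}{-29 + y}$ ($j{\left(y \right)} = \frac{1}{y - 29} = \frac{1}{-29 + y}$)
$j{\left(-116 \right)} B{\left(-4,2 \right)} = \frac{1}{-29 - 116} \cdot 2 = \frac{1}{-145} \cdot 2 = \left(- \frac{1}{145}\right) 2 = - \frac{2}{145}$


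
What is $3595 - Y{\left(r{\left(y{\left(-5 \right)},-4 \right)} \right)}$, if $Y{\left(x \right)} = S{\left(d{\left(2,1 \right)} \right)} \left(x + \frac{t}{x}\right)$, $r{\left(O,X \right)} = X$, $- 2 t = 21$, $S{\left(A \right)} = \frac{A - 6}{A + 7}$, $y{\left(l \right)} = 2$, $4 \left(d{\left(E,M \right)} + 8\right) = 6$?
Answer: $\frac{28485}{8} \approx 3560.6$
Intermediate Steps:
$d{\left(E,M \right)} = - \frac{13}{2}$ ($d{\left(E,M \right)} = -8 + \frac{1}{4} \cdot 6 = -8 + \frac{3}{2} = - \frac{13}{2}$)
$S{\left(A \right)} = \frac{-6 + A}{7 + A}$
$t = - \frac{21}{2}$ ($t = \left(- \frac{1}{2}\right) 21 = - \frac{21}{2} \approx -10.5$)
$Y{\left(x \right)} = - 25 x + \frac{525}{2 x}$ ($Y{\left(x \right)} = \frac{-6 - \frac{13}{2}}{7 - \frac{13}{2}} \left(x - \frac{21}{2 x}\right) = \frac{1}{\frac{1}{2}} \left(- \frac{25}{2}\right) \left(x - \frac{21}{2 x}\right) = 2 \left(- \frac{25}{2}\right) \left(x - \frac{21}{2 x}\right) = - 25 \left(x - \frac{21}{2 x}\right) = - 25 x + \frac{525}{2 x}$)
$3595 - Y{\left(r{\left(y{\left(-5 \right)},-4 \right)} \right)} = 3595 - \left(\left(-25\right) \left(-4\right) + \frac{525}{2 \left(-4\right)}\right) = 3595 - \left(100 + \frac{525}{2} \left(- \frac{1}{4}\right)\right) = 3595 - \left(100 - \frac{525}{8}\right) = 3595 - \frac{275}{8} = \frac{28485}{8}$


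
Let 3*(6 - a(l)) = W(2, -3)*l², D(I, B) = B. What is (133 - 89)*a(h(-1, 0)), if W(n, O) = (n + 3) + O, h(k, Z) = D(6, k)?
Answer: 704/3 ≈ 234.67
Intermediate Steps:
h(k, Z) = k
W(n, O) = 3 + O + n (W(n, O) = (3 + n) + O = 3 + O + n)
a(l) = 6 - 2*l²/3 (a(l) = 6 - (3 - 3 + 2)*l²/3 = 6 - 2*l²/3)
(133 - 89)*a(h(-1, 0)) = (133 - 89)*(6 - ⅔*(-1)²) = 44*(6 - ⅔*1) = 44*(6 - ⅔) = 44*(16/3) = 704/3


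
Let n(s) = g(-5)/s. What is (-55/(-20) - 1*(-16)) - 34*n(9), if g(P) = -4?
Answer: 1219/36 ≈ 33.861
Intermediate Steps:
n(s) = -4/s
(-55/(-20) - 1*(-16)) - 34*n(9) = (-55/(-20) - 1*(-16)) - (-136)/9 = (-55*(-1/20) + 16) - (-136)/9 = (11/4 + 16) - 34*(-4/9) = 75/4 + 136/9 = 1219/36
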